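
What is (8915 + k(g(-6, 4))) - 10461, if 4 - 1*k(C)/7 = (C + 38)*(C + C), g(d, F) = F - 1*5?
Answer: -1000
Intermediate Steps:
g(d, F) = -5 + F (g(d, F) = F - 5 = -5 + F)
k(C) = 28 - 14*C*(38 + C) (k(C) = 28 - 7*(C + 38)*(C + C) = 28 - 7*(38 + C)*2*C = 28 - 14*C*(38 + C))
(8915 + k(g(-6, 4))) - 10461 = (8915 + (28 - 532*(-5 + 4) - 14*(-5 + 4)²)) - 10461 = (8915 + (28 - 532*(-1) - 14*(-1)²)) - 10461 = (8915 + (28 + 532 - 14*1)) - 10461 = (8915 + (28 + 532 - 14)) - 10461 = (8915 + 546) - 10461 = 9461 - 10461 = -1000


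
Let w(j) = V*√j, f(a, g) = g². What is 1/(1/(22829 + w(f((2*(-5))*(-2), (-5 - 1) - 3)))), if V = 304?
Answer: 25565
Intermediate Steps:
w(j) = 304*√j
1/(1/(22829 + w(f((2*(-5))*(-2), (-5 - 1) - 3)))) = 1/(1/(22829 + 304*√(((-5 - 1) - 3)²))) = 1/(1/(22829 + 304*√((-6 - 3)²))) = 1/(1/(22829 + 304*√((-9)²))) = 1/(1/(22829 + 304*√81)) = 1/(1/(22829 + 304*9)) = 1/(1/(22829 + 2736)) = 1/(1/25565) = 25565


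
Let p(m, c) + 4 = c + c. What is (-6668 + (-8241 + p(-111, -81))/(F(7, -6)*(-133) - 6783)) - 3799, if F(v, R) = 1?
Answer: -10340195/988 ≈ -10466.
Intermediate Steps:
p(m, c) = -4 + 2*c (p(m, c) = -4 + (c + c) = -4 + 2*c)
(-6668 + (-8241 + p(-111, -81))/(F(7, -6)*(-133) - 6783)) - 3799 = (-6668 + (-8241 + (-4 + 2*(-81)))/(1*(-133) - 6783)) - 3799 = (-6668 + (-8241 + (-4 - 162))/(-133 - 6783)) - 3799 = (-6668 + (-8241 - 166)/(-6916)) - 3799 = (-6668 - 8407*(-1/6916)) - 3799 = (-6668 + 1201/988) - 3799 = -6586783/988 - 3799 = -10340195/988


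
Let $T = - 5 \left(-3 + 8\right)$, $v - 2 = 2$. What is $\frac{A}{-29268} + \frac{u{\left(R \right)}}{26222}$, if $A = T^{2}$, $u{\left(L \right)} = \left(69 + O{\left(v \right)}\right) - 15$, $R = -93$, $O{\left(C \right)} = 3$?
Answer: $- \frac{7360237}{383732748} \approx -0.019181$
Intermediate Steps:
$v = 4$ ($v = 2 + 2 = 4$)
$T = -25$ ($T = \left(-5\right) 5 = -25$)
$u{\left(L \right)} = 57$ ($u{\left(L \right)} = \left(69 + 3\right) - 15 = 72 - 15 = 57$)
$A = 625$ ($A = \left(-25\right)^{2} = 625$)
$\frac{A}{-29268} + \frac{u{\left(R \right)}}{26222} = \frac{625}{-29268} + \frac{57}{26222} = 625 \left(- \frac{1}{29268}\right) + 57 \cdot \frac{1}{26222} = - \frac{625}{29268} + \frac{57}{26222} = - \frac{7360237}{383732748}$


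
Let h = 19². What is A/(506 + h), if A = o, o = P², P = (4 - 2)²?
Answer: 16/867 ≈ 0.018454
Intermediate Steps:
h = 361
P = 4 (P = 2² = 4)
o = 16 (o = 4² = 16)
A = 16
A/(506 + h) = 16/(506 + 361) = 16/867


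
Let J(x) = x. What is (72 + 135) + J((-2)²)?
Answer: 211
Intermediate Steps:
(72 + 135) + J((-2)²) = (72 + 135) + (-2)² = 207 + 4 = 211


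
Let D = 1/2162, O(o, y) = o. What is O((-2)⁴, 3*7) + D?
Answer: 34593/2162 ≈ 16.000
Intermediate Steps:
D = 1/2162 ≈ 0.00046253
O((-2)⁴, 3*7) + D = (-2)⁴ + 1/2162 = 16 + 1/2162 = 34593/2162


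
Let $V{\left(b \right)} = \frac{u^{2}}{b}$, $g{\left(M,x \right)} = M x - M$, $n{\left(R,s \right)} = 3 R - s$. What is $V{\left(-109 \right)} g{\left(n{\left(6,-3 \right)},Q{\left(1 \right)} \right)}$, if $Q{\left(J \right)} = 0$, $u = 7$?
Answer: $\frac{1029}{109} \approx 9.4404$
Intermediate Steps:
$n{\left(R,s \right)} = - s + 3 R$
$g{\left(M,x \right)} = - M + M x$
$V{\left(b \right)} = \frac{49}{b}$ ($V{\left(b \right)} = \frac{7^{2}}{b} = \frac{49}{b}$)
$V{\left(-109 \right)} g{\left(n{\left(6,-3 \right)},Q{\left(1 \right)} \right)} = \frac{49}{-109} \left(\left(-1\right) \left(-3\right) + 3 \cdot 6\right) \left(-1 + 0\right) = 49 \left(- \frac{1}{109}\right) \left(3 + 18\right) \left(-1\right) = - \frac{49 \cdot 21 \left(-1\right)}{109} = \left(- \frac{49}{109}\right) \left(-21\right) = \frac{1029}{109}$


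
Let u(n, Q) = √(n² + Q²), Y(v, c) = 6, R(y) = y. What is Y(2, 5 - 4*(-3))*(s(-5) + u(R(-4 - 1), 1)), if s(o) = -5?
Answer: -30 + 6*√26 ≈ 0.59412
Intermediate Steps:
u(n, Q) = √(Q² + n²)
Y(2, 5 - 4*(-3))*(s(-5) + u(R(-4 - 1), 1)) = 6*(-5 + √(1² + (-4 - 1)²)) = 6*(-5 + √(1 + (-5)²)) = 6*(-5 + √(1 + 25)) = 6*(-5 + √26) = -30 + 6*√26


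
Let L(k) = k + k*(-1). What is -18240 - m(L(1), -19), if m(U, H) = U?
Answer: -18240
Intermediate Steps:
L(k) = 0 (L(k) = k - k = 0)
-18240 - m(L(1), -19) = -18240 - 1*0 = -18240 + 0 = -18240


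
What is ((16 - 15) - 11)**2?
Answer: 100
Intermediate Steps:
((16 - 15) - 11)**2 = (1 - 11)**2 = (-10)**2 = 100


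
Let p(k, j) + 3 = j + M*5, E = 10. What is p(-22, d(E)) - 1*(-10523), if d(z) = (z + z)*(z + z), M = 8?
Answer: 10960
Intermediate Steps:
d(z) = 4*z**2 (d(z) = (2*z)*(2*z) = 4*z**2)
p(k, j) = 37 + j (p(k, j) = -3 + (j + 8*5) = -3 + (j + 40) = -3 + (40 + j) = 37 + j)
p(-22, d(E)) - 1*(-10523) = (37 + 4*10**2) - 1*(-10523) = (37 + 4*100) + 10523 = (37 + 400) + 10523 = 437 + 10523 = 10960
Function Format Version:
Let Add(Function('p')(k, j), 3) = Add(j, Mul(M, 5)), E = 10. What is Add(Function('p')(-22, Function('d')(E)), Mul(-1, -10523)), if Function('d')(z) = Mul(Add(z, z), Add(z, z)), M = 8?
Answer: 10960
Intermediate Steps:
Function('d')(z) = Mul(4, Pow(z, 2)) (Function('d')(z) = Mul(Mul(2, z), Mul(2, z)) = Mul(4, Pow(z, 2)))
Function('p')(k, j) = Add(37, j) (Function('p')(k, j) = Add(-3, Add(j, Mul(8, 5))) = Add(-3, Add(j, 40)) = Add(-3, Add(40, j)) = Add(37, j))
Add(Function('p')(-22, Function('d')(E)), Mul(-1, -10523)) = Add(Add(37, Mul(4, Pow(10, 2))), Mul(-1, -10523)) = Add(Add(37, Mul(4, 100)), 10523) = Add(Add(37, 400), 10523) = Add(437, 10523) = 10960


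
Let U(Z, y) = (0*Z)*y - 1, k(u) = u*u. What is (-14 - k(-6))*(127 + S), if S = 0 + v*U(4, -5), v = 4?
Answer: -6150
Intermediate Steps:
k(u) = u**2
U(Z, y) = -1 (U(Z, y) = 0*y - 1 = 0 - 1 = -1)
S = -4 (S = 0 + 4*(-1) = 0 - 4 = -4)
(-14 - k(-6))*(127 + S) = (-14 - 1*(-6)**2)*(127 - 4) = (-14 - 1*36)*123 = (-14 - 36)*123 = -50*123 = -6150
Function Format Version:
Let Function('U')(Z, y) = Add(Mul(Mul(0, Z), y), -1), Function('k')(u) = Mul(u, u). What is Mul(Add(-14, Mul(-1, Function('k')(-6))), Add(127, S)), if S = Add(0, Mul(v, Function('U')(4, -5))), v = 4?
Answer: -6150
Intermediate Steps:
Function('k')(u) = Pow(u, 2)
Function('U')(Z, y) = -1 (Function('U')(Z, y) = Add(Mul(0, y), -1) = Add(0, -1) = -1)
S = -4 (S = Add(0, Mul(4, -1)) = Add(0, -4) = -4)
Mul(Add(-14, Mul(-1, Function('k')(-6))), Add(127, S)) = Mul(Add(-14, Mul(-1, Pow(-6, 2))), Add(127, -4)) = Mul(Add(-14, Mul(-1, 36)), 123) = Mul(Add(-14, -36), 123) = Mul(-50, 123) = -6150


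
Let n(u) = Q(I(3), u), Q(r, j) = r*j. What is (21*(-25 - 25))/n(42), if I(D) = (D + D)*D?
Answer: -25/18 ≈ -1.3889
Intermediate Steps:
I(D) = 2*D² (I(D) = (2*D)*D = 2*D²)
Q(r, j) = j*r
n(u) = 18*u (n(u) = u*(2*3²) = u*(2*9) = u*18 = 18*u)
(21*(-25 - 25))/n(42) = (21*(-25 - 25))/((18*42)) = (21*(-50))/756 = -1050*1/756 = -25/18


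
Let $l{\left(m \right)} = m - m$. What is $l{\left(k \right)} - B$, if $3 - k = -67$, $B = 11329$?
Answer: $-11329$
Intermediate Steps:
$k = 70$ ($k = 3 - -67 = 3 + 67 = 70$)
$l{\left(m \right)} = 0$
$l{\left(k \right)} - B = 0 - 11329 = -11329$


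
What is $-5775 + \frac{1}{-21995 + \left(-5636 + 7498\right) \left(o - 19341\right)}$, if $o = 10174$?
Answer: $- \frac{98700230476}{17090949} \approx -5775.0$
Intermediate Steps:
$-5775 + \frac{1}{-21995 + \left(-5636 + 7498\right) \left(o - 19341\right)} = -5775 + \frac{1}{-21995 + \left(-5636 + 7498\right) \left(10174 - 19341\right)} = -5775 + \frac{1}{-21995 + 1862 \left(-9167\right)} = -5775 + \frac{1}{-21995 - 17068954} = -5775 + \frac{1}{-17090949} = -5775 - \frac{1}{17090949} = - \frac{98700230476}{17090949}$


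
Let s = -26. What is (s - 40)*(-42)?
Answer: 2772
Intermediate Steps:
(s - 40)*(-42) = (-26 - 40)*(-42) = -66*(-42) = 2772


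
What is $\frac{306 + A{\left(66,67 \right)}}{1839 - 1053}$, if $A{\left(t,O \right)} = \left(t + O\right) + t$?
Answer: $\frac{505}{786} \approx 0.64249$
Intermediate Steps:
$A{\left(t,O \right)} = O + 2 t$ ($A{\left(t,O \right)} = \left(O + t\right) + t = O + 2 t$)
$\frac{306 + A{\left(66,67 \right)}}{1839 - 1053} = \frac{306 + \left(67 + 2 \cdot 66\right)}{1839 - 1053} = \frac{306 + \left(67 + 132\right)}{786} = \left(306 + 199\right) \frac{1}{786} = 505 \cdot \frac{1}{786} = \frac{505}{786}$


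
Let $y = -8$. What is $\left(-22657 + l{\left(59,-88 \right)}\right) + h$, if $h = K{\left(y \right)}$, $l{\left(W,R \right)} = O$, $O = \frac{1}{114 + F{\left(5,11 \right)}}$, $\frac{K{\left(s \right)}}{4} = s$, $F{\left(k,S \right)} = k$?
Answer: $- \frac{2699990}{119} \approx -22689.0$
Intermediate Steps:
$K{\left(s \right)} = 4 s$
$O = \frac{1}{119}$ ($O = \frac{1}{114 + 5} = \frac{1}{119} \approx 0.0084034$)
$l{\left(W,R \right)} = \frac{1}{119}$
$h = -32$ ($h = 4 \left(-8\right) = -32$)
$\left(-22657 + l{\left(59,-88 \right)}\right) + h = \left(-22657 + \frac{1}{119}\right) - 32 = - \frac{2696182}{119} - 32 = - \frac{2699990}{119}$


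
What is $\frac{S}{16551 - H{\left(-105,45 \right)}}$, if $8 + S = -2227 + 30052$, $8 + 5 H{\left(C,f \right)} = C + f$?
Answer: $\frac{139085}{82823} \approx 1.6793$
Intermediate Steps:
$H{\left(C,f \right)} = - \frac{8}{5} + \frac{C}{5} + \frac{f}{5}$ ($H{\left(C,f \right)} = - \frac{8}{5} + \frac{C + f}{5} = - \frac{8}{5} + \left(\frac{C}{5} + \frac{f}{5}\right) = - \frac{8}{5} + \frac{C}{5} + \frac{f}{5}$)
$S = 27817$ ($S = -8 + \left(-2227 + 30052\right) = -8 + 27825 = 27817$)
$\frac{S}{16551 - H{\left(-105,45 \right)}} = \frac{27817}{16551 - \left(- \frac{8}{5} + \frac{1}{5} \left(-105\right) + \frac{1}{5} \cdot 45\right)} = \frac{27817}{16551 - \left(- \frac{8}{5} - 21 + 9\right)} = \frac{27817}{16551 - - \frac{68}{5}} = \frac{27817}{16551 + \frac{68}{5}} = \frac{27817}{\frac{82823}{5}} = 27817 \cdot \frac{5}{82823} = \frac{139085}{82823}$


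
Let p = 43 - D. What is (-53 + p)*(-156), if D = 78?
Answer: 13728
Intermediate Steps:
p = -35 (p = 43 - 1*78 = 43 - 78 = -35)
(-53 + p)*(-156) = (-53 - 35)*(-156) = -88*(-156) = 13728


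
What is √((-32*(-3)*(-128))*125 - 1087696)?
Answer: 4*I*√163981 ≈ 1619.8*I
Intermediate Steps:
√((-32*(-3)*(-128))*125 - 1087696) = √((96*(-128))*125 - 1087696) = √(-12288*125 - 1087696) = √(-1536000 - 1087696) = √(-2623696) = 4*I*√163981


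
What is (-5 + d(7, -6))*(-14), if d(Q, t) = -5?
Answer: 140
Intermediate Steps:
(-5 + d(7, -6))*(-14) = (-5 - 5)*(-14) = -10*(-14) = 140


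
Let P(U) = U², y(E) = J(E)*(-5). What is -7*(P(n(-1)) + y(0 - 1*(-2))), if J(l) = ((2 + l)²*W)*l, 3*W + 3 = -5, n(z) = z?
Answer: -8981/3 ≈ -2993.7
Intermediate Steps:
W = -8/3 (W = -1 + (⅓)*(-5) = -1 - 5/3 = -8/3 ≈ -2.6667)
J(l) = -8*l*(2 + l)²/3 (J(l) = ((2 + l)²*(-8/3))*l = (-8*(2 + l)²/3)*l = -8*l*(2 + l)²/3)
y(E) = 40*E*(2 + E)²/3 (y(E) = -8*E*(2 + E)²/3*(-5) = 40*E*(2 + E)²/3)
-7*(P(n(-1)) + y(0 - 1*(-2))) = -7*((-1)² + 40*(0 - 1*(-2))*(2 + (0 - 1*(-2)))²/3) = -7*(1 + 40*(0 + 2)*(2 + (0 + 2))²/3) = -7*(1 + (40/3)*2*(2 + 2)²) = -7*(1 + (40/3)*2*4²) = -7*(1 + (40/3)*2*16) = -7*(1 + 1280/3) = -7*1283/3 = -8981/3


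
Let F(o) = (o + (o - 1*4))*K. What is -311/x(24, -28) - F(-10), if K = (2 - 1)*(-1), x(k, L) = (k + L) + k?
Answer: -791/20 ≈ -39.550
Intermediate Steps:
x(k, L) = L + 2*k (x(k, L) = (L + k) + k = L + 2*k)
K = -1 (K = 1*(-1) = -1)
F(o) = 4 - 2*o (F(o) = (o + (o - 1*4))*(-1) = (o + (o - 4))*(-1) = (o + (-4 + o))*(-1) = (-4 + 2*o)*(-1) = 4 - 2*o)
-311/x(24, -28) - F(-10) = -311/(-28 + 2*24) - (4 - 2*(-10)) = -311/(-28 + 48) - (4 + 20) = -311/20 - 1*24 = -311*1/20 - 24 = -311/20 - 24 = -791/20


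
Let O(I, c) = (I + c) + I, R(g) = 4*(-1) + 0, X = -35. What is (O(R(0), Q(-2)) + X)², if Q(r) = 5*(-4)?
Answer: 3969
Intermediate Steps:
R(g) = -4 (R(g) = -4 + 0 = -4)
Q(r) = -20
O(I, c) = c + 2*I
(O(R(0), Q(-2)) + X)² = ((-20 + 2*(-4)) - 35)² = ((-20 - 8) - 35)² = (-28 - 35)² = (-63)² = 3969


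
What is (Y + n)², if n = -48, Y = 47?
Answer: 1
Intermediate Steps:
(Y + n)² = (47 - 48)² = (-1)² = 1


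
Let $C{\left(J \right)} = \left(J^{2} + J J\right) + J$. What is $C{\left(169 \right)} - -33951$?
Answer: $91242$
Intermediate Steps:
$C{\left(J \right)} = J + 2 J^{2}$ ($C{\left(J \right)} = \left(J^{2} + J^{2}\right) + J = 2 J^{2} + J = J + 2 J^{2}$)
$C{\left(169 \right)} - -33951 = 169 \left(1 + 2 \cdot 169\right) - -33951 = 169 \left(1 + 338\right) + 33951 = 169 \cdot 339 + 33951 = 57291 + 33951 = 91242$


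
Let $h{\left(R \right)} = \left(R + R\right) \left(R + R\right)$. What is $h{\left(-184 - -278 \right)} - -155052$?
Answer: $190396$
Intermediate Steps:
$h{\left(R \right)} = 4 R^{2}$ ($h{\left(R \right)} = 2 R 2 R = 4 R^{2}$)
$h{\left(-184 - -278 \right)} - -155052 = 4 \left(-184 - -278\right)^{2} - -155052 = 4 \left(-184 + 278\right)^{2} + 155052 = 4 \cdot 94^{2} + 155052 = 4 \cdot 8836 + 155052 = 35344 + 155052 = 190396$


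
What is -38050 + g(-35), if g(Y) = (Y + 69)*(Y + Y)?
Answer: -40430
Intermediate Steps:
g(Y) = 2*Y*(69 + Y) (g(Y) = (69 + Y)*(2*Y) = 2*Y*(69 + Y))
-38050 + g(-35) = -38050 + 2*(-35)*(69 - 35) = -38050 + 2*(-35)*34 = -38050 - 2380 = -40430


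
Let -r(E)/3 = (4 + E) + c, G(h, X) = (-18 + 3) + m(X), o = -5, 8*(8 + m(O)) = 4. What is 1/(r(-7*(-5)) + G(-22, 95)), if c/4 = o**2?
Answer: -2/879 ≈ -0.0022753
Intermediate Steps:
m(O) = -15/2 (m(O) = -8 + (1/8)*4 = -8 + 1/2 = -15/2)
c = 100 (c = 4*(-5)**2 = 4*25 = 100)
G(h, X) = -45/2 (G(h, X) = (-18 + 3) - 15/2 = -15 - 15/2 = -45/2)
r(E) = -312 - 3*E (r(E) = -3*((4 + E) + 100) = -3*(104 + E) = -312 - 3*E)
1/(r(-7*(-5)) + G(-22, 95)) = 1/((-312 - (-21)*(-5)) - 45/2) = 1/((-312 - 3*35) - 45/2) = 1/((-312 - 105) - 45/2) = 1/(-417 - 45/2) = 1/(-879/2) = -2/879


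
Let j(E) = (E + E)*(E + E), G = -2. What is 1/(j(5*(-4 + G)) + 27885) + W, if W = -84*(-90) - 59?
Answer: 236168986/31485 ≈ 7501.0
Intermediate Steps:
W = 7501 (W = 7560 - 59 = 7501)
j(E) = 4*E**2 (j(E) = (2*E)*(2*E) = 4*E**2)
1/(j(5*(-4 + G)) + 27885) + W = 1/(4*(5*(-4 - 2))**2 + 27885) + 7501 = 1/(4*(5*(-6))**2 + 27885) + 7501 = 1/(4*(-30)**2 + 27885) + 7501 = 1/(4*900 + 27885) + 7501 = 1/(3600 + 27885) + 7501 = 1/31485 + 7501 = 236168986/31485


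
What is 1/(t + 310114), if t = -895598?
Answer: -1/585484 ≈ -1.7080e-6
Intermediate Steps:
1/(t + 310114) = 1/(-895598 + 310114) = 1/(-585484) = -1/585484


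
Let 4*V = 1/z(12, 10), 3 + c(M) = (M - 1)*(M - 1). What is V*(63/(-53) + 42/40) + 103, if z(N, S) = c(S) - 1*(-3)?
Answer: 11791391/114480 ≈ 103.00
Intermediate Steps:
c(M) = -3 + (-1 + M)² (c(M) = -3 + (M - 1)*(M - 1) = -3 + (-1 + M)*(-1 + M) = -3 + (-1 + M)²)
z(N, S) = (-1 + S)² (z(N, S) = (-3 + (-1 + S)²) - 1*(-3) = (-3 + (-1 + S)²) + 3 = (-1 + S)²)
V = 1/324 (V = 1/(4*((-1 + 10)²)) = 1/(4*(9²)) = (¼)/81 = (¼)*(1/81) = 1/324 ≈ 0.0030864)
V*(63/(-53) + 42/40) + 103 = (63/(-53) + 42/40)/324 + 103 = (63*(-1/53) + 42*(1/40))/324 + 103 = (-63/53 + 21/20)/324 + 103 = (1/324)*(-147/1060) + 103 = -49/114480 + 103 = 11791391/114480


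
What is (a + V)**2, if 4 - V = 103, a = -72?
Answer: 29241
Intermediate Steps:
V = -99 (V = 4 - 1*103 = 4 - 103 = -99)
(a + V)**2 = (-72 - 99)**2 = (-171)**2 = 29241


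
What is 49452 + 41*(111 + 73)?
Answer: 56996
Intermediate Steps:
49452 + 41*(111 + 73) = 49452 + 41*184 = 49452 + 7544 = 56996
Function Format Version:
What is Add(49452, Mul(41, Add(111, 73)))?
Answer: 56996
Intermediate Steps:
Add(49452, Mul(41, Add(111, 73))) = Add(49452, Mul(41, 184)) = Add(49452, 7544) = 56996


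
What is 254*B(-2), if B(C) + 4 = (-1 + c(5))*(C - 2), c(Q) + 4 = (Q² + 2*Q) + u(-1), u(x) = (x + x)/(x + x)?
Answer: -32512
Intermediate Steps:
u(x) = 1 (u(x) = (2*x)/((2*x)) = (2*x)*(1/(2*x)) = 1)
c(Q) = -3 + Q² + 2*Q (c(Q) = -4 + ((Q² + 2*Q) + 1) = -4 + (1 + Q² + 2*Q) = -3 + Q² + 2*Q)
B(C) = -66 + 31*C (B(C) = -4 + (-1 + (-3 + 5² + 2*5))*(C - 2) = -4 + (-1 + (-3 + 25 + 10))*(-2 + C) = -4 + (-1 + 32)*(-2 + C) = -4 + 31*(-2 + C) = -4 + (-62 + 31*C) = -66 + 31*C)
254*B(-2) = 254*(-66 + 31*(-2)) = 254*(-66 - 62) = 254*(-128) = -32512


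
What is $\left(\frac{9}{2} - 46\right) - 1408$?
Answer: $- \frac{2899}{2} \approx -1449.5$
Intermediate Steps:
$\left(\frac{9}{2} - 46\right) - 1408 = - \frac{83}{2} - 1408 = - \frac{2899}{2}$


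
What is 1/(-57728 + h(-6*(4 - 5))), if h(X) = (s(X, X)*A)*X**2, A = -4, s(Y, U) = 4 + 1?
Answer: -1/58448 ≈ -1.7109e-5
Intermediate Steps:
s(Y, U) = 5
h(X) = -20*X**2 (h(X) = (5*(-4))*X**2 = -20*X**2)
1/(-57728 + h(-6*(4 - 5))) = 1/(-57728 - 20*36*(4 - 5)**2) = 1/(-57728 - 20*(-6*(-1))**2) = 1/(-57728 - 20*6**2) = 1/(-57728 - 20*36) = 1/(-57728 - 720) = 1/(-58448) = -1/58448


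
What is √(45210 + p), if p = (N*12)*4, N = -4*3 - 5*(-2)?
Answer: √45114 ≈ 212.40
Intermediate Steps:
N = -2 (N = -12 + 10 = -2)
p = -96 (p = -2*12*4 = -24*4 = -96)
√(45210 + p) = √(45210 - 96) = √45114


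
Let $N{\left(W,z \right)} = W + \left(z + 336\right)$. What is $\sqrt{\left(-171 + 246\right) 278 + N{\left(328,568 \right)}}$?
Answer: $\sqrt{22082} \approx 148.6$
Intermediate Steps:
$N{\left(W,z \right)} = 336 + W + z$ ($N{\left(W,z \right)} = W + \left(336 + z\right) = 336 + W + z$)
$\sqrt{\left(-171 + 246\right) 278 + N{\left(328,568 \right)}} = \sqrt{\left(-171 + 246\right) 278 + \left(336 + 328 + 568\right)} = \sqrt{75 \cdot 278 + 1232} = \sqrt{20850 + 1232} = \sqrt{22082}$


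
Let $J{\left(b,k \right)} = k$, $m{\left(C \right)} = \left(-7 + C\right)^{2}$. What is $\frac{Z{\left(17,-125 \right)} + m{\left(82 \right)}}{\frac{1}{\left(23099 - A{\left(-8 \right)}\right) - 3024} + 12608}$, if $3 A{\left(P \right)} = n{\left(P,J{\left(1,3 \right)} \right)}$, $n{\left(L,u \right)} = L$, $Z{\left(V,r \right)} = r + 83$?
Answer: $\frac{336280839}{759417667} \approx 0.44281$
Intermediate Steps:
$Z{\left(V,r \right)} = 83 + r$
$A{\left(P \right)} = \frac{P}{3}$
$\frac{Z{\left(17,-125 \right)} + m{\left(82 \right)}}{\frac{1}{\left(23099 - A{\left(-8 \right)}\right) - 3024} + 12608} = \frac{\left(83 - 125\right) + \left(-7 + 82\right)^{2}}{\frac{1}{\left(23099 - \frac{1}{3} \left(-8\right)\right) - 3024} + 12608} = \frac{-42 + 75^{2}}{\frac{1}{\left(23099 - - \frac{8}{3}\right) - 3024} + 12608} = \frac{-42 + 5625}{\frac{1}{\left(23099 + \frac{8}{3}\right) - 3024} + 12608} = \frac{5583}{\frac{1}{\frac{69305}{3} - 3024} + 12608} = \frac{5583}{\frac{1}{\frac{60233}{3}} + 12608} = \frac{5583}{\frac{3}{60233} + 12608} = \frac{5583}{\frac{759417667}{60233}} = 5583 \cdot \frac{60233}{759417667} = \frac{336280839}{759417667}$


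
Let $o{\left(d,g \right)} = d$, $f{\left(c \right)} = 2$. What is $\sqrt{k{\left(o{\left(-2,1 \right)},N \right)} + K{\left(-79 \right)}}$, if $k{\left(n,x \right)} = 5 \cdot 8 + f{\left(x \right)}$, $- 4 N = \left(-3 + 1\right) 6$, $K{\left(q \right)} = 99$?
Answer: $\sqrt{141} \approx 11.874$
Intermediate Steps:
$N = 3$ ($N = - \frac{\left(-3 + 1\right) 6}{4} = - \frac{\left(-2\right) 6}{4} = \left(- \frac{1}{4}\right) \left(-12\right) = 3$)
$k{\left(n,x \right)} = 42$ ($k{\left(n,x \right)} = 5 \cdot 8 + 2 = 40 + 2 = 42$)
$\sqrt{k{\left(o{\left(-2,1 \right)},N \right)} + K{\left(-79 \right)}} = \sqrt{42 + 99} = \sqrt{141}$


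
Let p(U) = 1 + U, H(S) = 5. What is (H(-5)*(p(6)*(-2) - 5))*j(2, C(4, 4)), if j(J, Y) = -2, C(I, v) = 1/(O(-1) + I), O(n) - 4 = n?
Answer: 190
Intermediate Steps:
O(n) = 4 + n
C(I, v) = 1/(3 + I) (C(I, v) = 1/((4 - 1) + I) = 1/(3 + I))
(H(-5)*(p(6)*(-2) - 5))*j(2, C(4, 4)) = (5*((1 + 6)*(-2) - 5))*(-2) = (5*(7*(-2) - 5))*(-2) = (5*(-14 - 5))*(-2) = (5*(-19))*(-2) = -95*(-2) = 190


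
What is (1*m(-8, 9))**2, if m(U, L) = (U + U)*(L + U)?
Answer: 256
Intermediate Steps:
m(U, L) = 2*U*(L + U) (m(U, L) = (2*U)*(L + U) = 2*U*(L + U))
(1*m(-8, 9))**2 = (1*(2*(-8)*(9 - 8)))**2 = (1*(2*(-8)*1))**2 = (1*(-16))**2 = (-16)**2 = 256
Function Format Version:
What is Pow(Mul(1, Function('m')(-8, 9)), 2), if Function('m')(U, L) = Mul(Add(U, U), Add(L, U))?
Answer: 256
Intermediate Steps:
Function('m')(U, L) = Mul(2, U, Add(L, U)) (Function('m')(U, L) = Mul(Mul(2, U), Add(L, U)) = Mul(2, U, Add(L, U)))
Pow(Mul(1, Function('m')(-8, 9)), 2) = Pow(Mul(1, Mul(2, -8, Add(9, -8))), 2) = Pow(Mul(1, Mul(2, -8, 1)), 2) = Pow(Mul(1, -16), 2) = Pow(-16, 2) = 256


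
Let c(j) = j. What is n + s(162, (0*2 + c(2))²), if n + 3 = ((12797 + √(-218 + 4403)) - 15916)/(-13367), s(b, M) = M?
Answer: 16486/13367 - 3*√465/13367 ≈ 1.2285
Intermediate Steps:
n = -36982/13367 - 3*√465/13367 (n = -3 + ((12797 + √(-218 + 4403)) - 15916)/(-13367) = -3 + ((12797 + √4185) - 15916)*(-1/13367) = -3 + ((12797 + 3*√465) - 15916)*(-1/13367) = -3 + (-3119 + 3*√465)*(-1/13367) = -3 + (3119/13367 - 3*√465/13367) = -36982/13367 - 3*√465/13367 ≈ -2.7715)
n + s(162, (0*2 + c(2))²) = (-36982/13367 - 3*√465/13367) + (0*2 + 2)² = (-36982/13367 - 3*√465/13367) + (0 + 2)² = (-36982/13367 - 3*√465/13367) + 2² = (-36982/13367 - 3*√465/13367) + 4 = 16486/13367 - 3*√465/13367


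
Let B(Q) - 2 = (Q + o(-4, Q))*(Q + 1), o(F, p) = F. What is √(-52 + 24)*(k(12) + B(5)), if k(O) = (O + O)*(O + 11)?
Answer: 1120*I*√7 ≈ 2963.2*I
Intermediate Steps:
k(O) = 2*O*(11 + O) (k(O) = (2*O)*(11 + O) = 2*O*(11 + O))
B(Q) = 2 + (1 + Q)*(-4 + Q) (B(Q) = 2 + (Q - 4)*(Q + 1) = 2 + (-4 + Q)*(1 + Q) = 2 + (1 + Q)*(-4 + Q))
√(-52 + 24)*(k(12) + B(5)) = √(-52 + 24)*(2*12*(11 + 12) + (-2 + 5² - 3*5)) = √(-28)*(2*12*23 + (-2 + 25 - 15)) = (2*I*√7)*(552 + 8) = (2*I*√7)*560 = 1120*I*√7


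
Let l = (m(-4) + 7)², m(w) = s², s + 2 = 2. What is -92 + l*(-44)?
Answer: -2248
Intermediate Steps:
s = 0 (s = -2 + 2 = 0)
m(w) = 0 (m(w) = 0² = 0)
l = 49 (l = (0 + 7)² = 7² = 49)
-92 + l*(-44) = -92 + 49*(-44) = -92 - 2156 = -2248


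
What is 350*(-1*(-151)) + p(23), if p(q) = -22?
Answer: 52828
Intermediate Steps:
350*(-1*(-151)) + p(23) = 350*(-1*(-151)) - 22 = 350*151 - 22 = 52850 - 22 = 52828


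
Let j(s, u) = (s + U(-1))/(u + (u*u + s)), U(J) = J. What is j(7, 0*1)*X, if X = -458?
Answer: -2748/7 ≈ -392.57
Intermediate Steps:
j(s, u) = (-1 + s)/(s + u + u**2) (j(s, u) = (s - 1)/(u + (u*u + s)) = (-1 + s)/(u + (u**2 + s)) = (-1 + s)/(u + (s + u**2)) = (-1 + s)/(s + u + u**2))
j(7, 0*1)*X = ((-1 + 7)/(7 + 0*1 + (0*1)**2))*(-458) = (6/(7 + 0 + 0**2))*(-458) = (6/(7 + 0 + 0))*(-458) = (6/7)*(-458) = -2748/7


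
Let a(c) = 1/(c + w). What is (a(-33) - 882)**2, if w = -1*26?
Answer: 2708057521/3481 ≈ 7.7795e+5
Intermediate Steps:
w = -26
a(c) = 1/(-26 + c) (a(c) = 1/(c - 26) = 1/(-26 + c))
(a(-33) - 882)**2 = (1/(-26 - 33) - 882)**2 = (1/(-59) - 882)**2 = (-1/59 - 882)**2 = (-52039/59)**2 = 2708057521/3481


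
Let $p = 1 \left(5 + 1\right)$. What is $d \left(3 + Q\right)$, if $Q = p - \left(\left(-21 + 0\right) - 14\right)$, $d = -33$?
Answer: $-1452$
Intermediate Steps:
$p = 6$ ($p = 1 \cdot 6 = 6$)
$Q = 41$ ($Q = 6 - \left(\left(-21 + 0\right) - 14\right) = 6 - \left(-21 - 14\right) = 6 - -35 = 6 + 35 = 41$)
$d \left(3 + Q\right) = - 33 \left(3 + 41\right) = \left(-33\right) 44 = -1452$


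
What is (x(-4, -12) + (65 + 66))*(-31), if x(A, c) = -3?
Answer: -3968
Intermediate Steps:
(x(-4, -12) + (65 + 66))*(-31) = (-3 + (65 + 66))*(-31) = (-3 + 131)*(-31) = 128*(-31) = -3968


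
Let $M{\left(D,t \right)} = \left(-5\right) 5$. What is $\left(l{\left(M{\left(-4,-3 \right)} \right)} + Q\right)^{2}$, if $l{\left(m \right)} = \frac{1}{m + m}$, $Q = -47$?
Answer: $\frac{5527201}{2500} \approx 2210.9$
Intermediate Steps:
$M{\left(D,t \right)} = -25$
$l{\left(m \right)} = \frac{1}{2 m}$
$\left(l{\left(M{\left(-4,-3 \right)} \right)} + Q\right)^{2} = \left(\frac{1}{2 \left(-25\right)} - 47\right)^{2} = \left(\frac{1}{2} \left(- \frac{1}{25}\right) - 47\right)^{2} = \left(- \frac{1}{50} - 47\right)^{2} = \left(- \frac{2351}{50}\right)^{2} = \frac{5527201}{2500}$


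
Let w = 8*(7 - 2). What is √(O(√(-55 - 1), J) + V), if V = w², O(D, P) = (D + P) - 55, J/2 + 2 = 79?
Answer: √(1699 + 2*I*√14) ≈ 41.219 + 0.09077*I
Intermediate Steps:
J = 154 (J = -4 + 2*79 = -4 + 158 = 154)
O(D, P) = -55 + D + P
w = 40 (w = 8*5 = 40)
V = 1600 (V = 40² = 1600)
√(O(√(-55 - 1), J) + V) = √((-55 + √(-55 - 1) + 154) + 1600) = √((-55 + √(-56) + 154) + 1600) = √((-55 + 2*I*√14 + 154) + 1600) = √((99 + 2*I*√14) + 1600) = √(1699 + 2*I*√14)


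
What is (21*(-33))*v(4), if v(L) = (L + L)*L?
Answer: -22176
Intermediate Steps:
v(L) = 2*L² (v(L) = (2*L)*L = 2*L²)
(21*(-33))*v(4) = (21*(-33))*(2*4²) = -1386*16 = -693*32 = -22176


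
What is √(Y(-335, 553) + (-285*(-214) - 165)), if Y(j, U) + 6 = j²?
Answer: 2*√43261 ≈ 415.99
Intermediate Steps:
Y(j, U) = -6 + j²
√(Y(-335, 553) + (-285*(-214) - 165)) = √((-6 + (-335)²) + (-285*(-214) - 165)) = √((-6 + 112225) + (60990 - 165)) = √(112219 + 60825) = √173044 = 2*√43261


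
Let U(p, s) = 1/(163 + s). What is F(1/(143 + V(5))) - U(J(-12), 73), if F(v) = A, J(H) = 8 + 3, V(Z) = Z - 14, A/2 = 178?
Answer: 84015/236 ≈ 356.00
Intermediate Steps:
A = 356 (A = 2*178 = 356)
V(Z) = -14 + Z
J(H) = 11
F(v) = 356
F(1/(143 + V(5))) - U(J(-12), 73) = 356 - 1/(163 + 73) = 356 - 1/236 = 84015/236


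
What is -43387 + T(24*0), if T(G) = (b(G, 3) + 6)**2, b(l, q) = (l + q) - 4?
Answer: -43362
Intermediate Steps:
b(l, q) = -4 + l + q
T(G) = (5 + G)**2 (T(G) = ((-4 + G + 3) + 6)**2 = ((-1 + G) + 6)**2 = (5 + G)**2)
-43387 + T(24*0) = -43387 + (5 + 24*0)**2 = -43387 + (5 + 0)**2 = -43387 + 5**2 = -43387 + 25 = -43362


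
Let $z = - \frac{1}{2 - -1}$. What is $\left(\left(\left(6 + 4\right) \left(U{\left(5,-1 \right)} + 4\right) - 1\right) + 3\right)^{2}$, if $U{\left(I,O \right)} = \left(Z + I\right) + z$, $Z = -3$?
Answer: $\frac{30976}{9} \approx 3441.8$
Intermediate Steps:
$z = - \frac{1}{3}$ ($z = - \frac{1}{2 + 1} = - \frac{1}{3} \approx -0.33333$)
$U{\left(I,O \right)} = - \frac{10}{3} + I$ ($U{\left(I,O \right)} = \left(-3 + I\right) - \frac{1}{3} = - \frac{10}{3} + I$)
$\left(\left(\left(6 + 4\right) \left(U{\left(5,-1 \right)} + 4\right) - 1\right) + 3\right)^{2} = \left(\left(\left(6 + 4\right) \left(\left(- \frac{10}{3} + 5\right) + 4\right) - 1\right) + 3\right)^{2} = \left(\left(10 \left(\frac{5}{3} + 4\right) - 1\right) + 3\right)^{2} = \left(\left(10 \cdot \frac{17}{3} - 1\right) + 3\right)^{2} = \left(\left(\frac{170}{3} - 1\right) + 3\right)^{2} = \left(\frac{167}{3} + 3\right)^{2} = \left(\frac{176}{3}\right)^{2} = \frac{30976}{9}$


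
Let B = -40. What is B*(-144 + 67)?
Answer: 3080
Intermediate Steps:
B*(-144 + 67) = -40*(-144 + 67) = -40*(-77) = 3080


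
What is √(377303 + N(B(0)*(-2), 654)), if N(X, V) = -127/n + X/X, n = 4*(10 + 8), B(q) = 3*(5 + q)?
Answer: √54331522/12 ≈ 614.25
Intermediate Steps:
B(q) = 15 + 3*q
n = 72 (n = 4*18 = 72)
N(X, V) = -55/72 (N(X, V) = -127/72 + X/X = -127*1/72 + 1 = -127/72 + 1 = -55/72)
√(377303 + N(B(0)*(-2), 654)) = √(377303 - 55/72) = √(27165761/72) = √54331522/12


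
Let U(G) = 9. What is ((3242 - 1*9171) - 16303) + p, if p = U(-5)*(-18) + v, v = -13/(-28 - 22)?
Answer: -1119687/50 ≈ -22394.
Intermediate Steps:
v = 13/50 (v = -13/(-50) = -13*(-1/50) = 13/50 ≈ 0.26000)
p = -8087/50 (p = 9*(-18) + 13/50 = -162 + 13/50 = -8087/50 ≈ -161.74)
((3242 - 1*9171) - 16303) + p = ((3242 - 1*9171) - 16303) - 8087/50 = ((3242 - 9171) - 16303) - 8087/50 = (-5929 - 16303) - 8087/50 = -22232 - 8087/50 = -1119687/50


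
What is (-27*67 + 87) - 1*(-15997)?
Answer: 14275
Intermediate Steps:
(-27*67 + 87) - 1*(-15997) = (-1809 + 87) + 15997 = -1722 + 15997 = 14275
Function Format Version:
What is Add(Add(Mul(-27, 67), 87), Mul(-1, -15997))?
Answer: 14275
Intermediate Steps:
Add(Add(Mul(-27, 67), 87), Mul(-1, -15997)) = Add(Add(-1809, 87), 15997) = Add(-1722, 15997) = 14275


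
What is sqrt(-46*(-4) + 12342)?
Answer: sqrt(12526) ≈ 111.92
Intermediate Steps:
sqrt(-46*(-4) + 12342) = sqrt(184 + 12342) = sqrt(12526)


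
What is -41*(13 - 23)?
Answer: 410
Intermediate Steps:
-41*(13 - 23) = -41*(-10) = 410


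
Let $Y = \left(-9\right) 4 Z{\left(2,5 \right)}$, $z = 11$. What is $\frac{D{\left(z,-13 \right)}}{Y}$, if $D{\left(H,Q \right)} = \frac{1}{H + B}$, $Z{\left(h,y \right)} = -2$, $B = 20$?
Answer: $\frac{1}{2232} \approx 0.00044803$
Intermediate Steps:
$Y = 72$ ($Y = \left(-9\right) 4 \left(-2\right) = \left(-36\right) \left(-2\right) = 72$)
$D{\left(H,Q \right)} = \frac{1}{20 + H}$ ($D{\left(H,Q \right)} = \frac{1}{H + 20} = \frac{1}{20 + H}$)
$\frac{D{\left(z,-13 \right)}}{Y} = \frac{1}{\left(20 + 11\right) 72} = \frac{1}{31} \cdot \frac{1}{72} = \frac{1}{2232}$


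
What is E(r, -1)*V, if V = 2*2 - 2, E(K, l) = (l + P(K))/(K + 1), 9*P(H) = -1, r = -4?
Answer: 20/27 ≈ 0.74074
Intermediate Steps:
P(H) = -⅑ (P(H) = (⅑)*(-1) = -⅑)
E(K, l) = (-⅑ + l)/(1 + K) (E(K, l) = (l - ⅑)/(K + 1) = (-⅑ + l)/(1 + K))
V = 2 (V = 4 - 2 = 2)
E(r, -1)*V = ((-⅑ - 1)/(1 - 4))*2 = (-10/9/(-3))*2 = -⅓*(-10/9)*2 = (10/27)*2 = 20/27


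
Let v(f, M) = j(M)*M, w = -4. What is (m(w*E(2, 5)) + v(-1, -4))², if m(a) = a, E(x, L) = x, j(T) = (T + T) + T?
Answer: 1600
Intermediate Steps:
j(T) = 3*T (j(T) = 2*T + T = 3*T)
v(f, M) = 3*M² (v(f, M) = (3*M)*M = 3*M²)
(m(w*E(2, 5)) + v(-1, -4))² = (-4*2 + 3*(-4)²)² = (-8 + 3*16)² = (-8 + 48)² = 40² = 1600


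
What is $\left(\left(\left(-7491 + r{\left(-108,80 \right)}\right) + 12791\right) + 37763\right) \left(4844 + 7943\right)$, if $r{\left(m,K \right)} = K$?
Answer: $551669541$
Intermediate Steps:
$\left(\left(\left(-7491 + r{\left(-108,80 \right)}\right) + 12791\right) + 37763\right) \left(4844 + 7943\right) = \left(\left(\left(-7491 + 80\right) + 12791\right) + 37763\right) \left(4844 + 7943\right) = \left(\left(-7411 + 12791\right) + 37763\right) 12787 = \left(5380 + 37763\right) 12787 = 43143 \cdot 12787 = 551669541$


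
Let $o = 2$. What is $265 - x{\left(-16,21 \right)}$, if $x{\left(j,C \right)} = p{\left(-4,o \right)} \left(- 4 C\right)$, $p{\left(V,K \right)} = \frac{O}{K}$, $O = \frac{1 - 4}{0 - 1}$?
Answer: $391$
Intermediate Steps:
$O = 3$ ($O = - \frac{3}{-1} = \left(-3\right) \left(-1\right) = 3$)
$p{\left(V,K \right)} = \frac{3}{K}$
$x{\left(j,C \right)} = - 6 C$ ($x{\left(j,C \right)} = \frac{3}{2} \left(- 4 C\right) = 3 \cdot \frac{1}{2} \left(- 4 C\right) = \frac{3 \left(- 4 C\right)}{2} = - 6 C$)
$265 - x{\left(-16,21 \right)} = 265 - \left(-6\right) 21 = 265 - -126 = 265 + 126 = 391$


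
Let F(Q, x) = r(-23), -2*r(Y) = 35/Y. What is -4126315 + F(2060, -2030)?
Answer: -189810455/46 ≈ -4.1263e+6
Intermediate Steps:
r(Y) = -35/(2*Y)
F(Q, x) = 35/46 (F(Q, x) = -35/2/(-23) = -35/2*(-1/23) = 35/46)
-4126315 + F(2060, -2030) = -4126315 + 35/46 = -189810455/46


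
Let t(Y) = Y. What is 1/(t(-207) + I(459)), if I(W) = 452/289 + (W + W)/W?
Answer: -289/58793 ≈ -0.0049156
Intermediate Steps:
I(W) = 1030/289 (I(W) = 452*(1/289) + (2*W)/W = 452/289 + 2 = 1030/289)
1/(t(-207) + I(459)) = 1/(-207 + 1030/289) = 1/(-58793/289) = -289/58793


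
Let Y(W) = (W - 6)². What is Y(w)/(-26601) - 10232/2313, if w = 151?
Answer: -106937419/20509371 ≈ -5.2141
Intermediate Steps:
Y(W) = (-6 + W)²
Y(w)/(-26601) - 10232/2313 = (-6 + 151)²/(-26601) - 10232/2313 = 145²*(-1/26601) - 10232*1/2313 = 21025*(-1/26601) - 10232/2313 = -21025/26601 - 10232/2313 = -106937419/20509371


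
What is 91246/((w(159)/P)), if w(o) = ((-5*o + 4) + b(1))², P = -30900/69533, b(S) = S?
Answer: -28195014/433955453 ≈ -0.064972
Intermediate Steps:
P = -30900/69533 (P = -30900*1/69533 = -30900/69533 ≈ -0.44439)
w(o) = (5 - 5*o)² (w(o) = ((-5*o + 4) + 1)² = ((4 - 5*o) + 1)² = (5 - 5*o)²)
91246/((w(159)/P)) = 91246/(((25*(1 - 1*159)²)/(-30900/69533))) = 91246/(((25*(1 - 159)²)*(-69533/30900))) = 91246/(((25*(-158)²)*(-69533/30900))) = 91246/(((25*24964)*(-69533/30900))) = 91246/((624100*(-69533/30900))) = 91246/(-433955453/309) = 91246*(-309/433955453) = -28195014/433955453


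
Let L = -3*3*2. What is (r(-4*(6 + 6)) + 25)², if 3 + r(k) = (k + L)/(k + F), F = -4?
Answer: 366025/676 ≈ 541.46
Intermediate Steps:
L = -18 (L = -9*2 = -18)
r(k) = -3 + (-18 + k)/(-4 + k) (r(k) = -3 + (k - 18)/(k - 4) = -3 + (-18 + k)/(-4 + k))
(r(-4*(6 + 6)) + 25)² = (2*(-3 - (-4)*(6 + 6))/(-4 - 4*(6 + 6)) + 25)² = (2*(-3 - (-4)*12)/(-4 - 4*12) + 25)² = (2*(-3 - 1*(-48))/(-4 - 48) + 25)² = (2*(-3 + 48)/(-52) + 25)² = (2*(-1/52)*45 + 25)² = (-45/26 + 25)² = (605/26)² = 366025/676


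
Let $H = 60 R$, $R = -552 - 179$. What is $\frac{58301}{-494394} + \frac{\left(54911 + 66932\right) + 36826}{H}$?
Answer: $- \frac{264712691}{70863140} \approx -3.7355$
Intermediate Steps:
$R = -731$ ($R = -552 - 179 = -731$)
$H = -43860$ ($H = 60 \left(-731\right) = -43860$)
$\frac{58301}{-494394} + \frac{\left(54911 + 66932\right) + 36826}{H} = \frac{58301}{-494394} + \frac{\left(54911 + 66932\right) + 36826}{-43860} = 58301 \left(- \frac{1}{494394}\right) + \left(121843 + 36826\right) \left(- \frac{1}{43860}\right) = - \frac{58301}{494394} + 158669 \left(- \frac{1}{43860}\right) = - \frac{58301}{494394} - \frac{158669}{43860} = - \frac{264712691}{70863140}$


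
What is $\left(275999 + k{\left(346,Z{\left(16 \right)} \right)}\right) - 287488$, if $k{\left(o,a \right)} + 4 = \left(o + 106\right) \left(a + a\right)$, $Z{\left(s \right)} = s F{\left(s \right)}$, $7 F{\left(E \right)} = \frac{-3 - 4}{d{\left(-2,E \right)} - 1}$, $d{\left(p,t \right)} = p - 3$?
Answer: $- \frac{27247}{3} \approx -9082.3$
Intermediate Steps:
$d{\left(p,t \right)} = -3 + p$ ($d{\left(p,t \right)} = p - 3 = -3 + p$)
$F{\left(E \right)} = \frac{1}{6}$ ($F{\left(E \right)} = \frac{\left(-3 - 4\right) \frac{1}{\left(-3 - 2\right) - 1}}{7} = \frac{\left(-7\right) \frac{1}{-5 - 1}}{7} = \frac{\left(-7\right) \frac{1}{-6}}{7} = \frac{\left(-7\right) \left(- \frac{1}{6}\right)}{7} = \frac{1}{7} \cdot \frac{7}{6} = \frac{1}{6}$)
$Z{\left(s \right)} = \frac{s}{6}$ ($Z{\left(s \right)} = s \frac{1}{6} = \frac{s}{6}$)
$k{\left(o,a \right)} = -4 + 2 a \left(106 + o\right)$ ($k{\left(o,a \right)} = -4 + \left(o + 106\right) \left(a + a\right) = -4 + \left(106 + o\right) 2 a = -4 + 2 a \left(106 + o\right)$)
$\left(275999 + k{\left(346,Z{\left(16 \right)} \right)}\right) - 287488 = \left(275999 + \left(-4 + 212 \cdot \frac{1}{6} \cdot 16 + 2 \cdot \frac{1}{6} \cdot 16 \cdot 346\right)\right) - 287488 = \left(275999 + \left(-4 + 212 \cdot \frac{8}{3} + 2 \cdot \frac{8}{3} \cdot 346\right)\right) - 287488 = \left(275999 + \left(-4 + \frac{1696}{3} + \frac{5536}{3}\right)\right) - 287488 = \left(275999 + \frac{7220}{3}\right) - 287488 = \frac{835217}{3} - 287488 = - \frac{27247}{3}$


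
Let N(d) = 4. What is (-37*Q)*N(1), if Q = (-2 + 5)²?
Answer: -1332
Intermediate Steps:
Q = 9 (Q = 3² = 9)
(-37*Q)*N(1) = -37*9*4 = -333*4 = -1332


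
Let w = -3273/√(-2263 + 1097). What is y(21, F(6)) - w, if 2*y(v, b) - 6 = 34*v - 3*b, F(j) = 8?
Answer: 348 - 3273*I*√1166/1166 ≈ 348.0 - 95.851*I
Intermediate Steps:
y(v, b) = 3 + 17*v - 3*b/2 (y(v, b) = 3 + (34*v - 3*b)/2 = 3 + (-3*b + 34*v)/2 = 3 + (17*v - 3*b/2) = 3 + 17*v - 3*b/2)
w = 3273*I*√1166/1166 (w = -3273*(-I*√1166/1166) = -(-3273)*I*√1166/1166 = 3273*I*√1166/1166 ≈ 95.851*I)
y(21, F(6)) - w = (3 + 17*21 - 3/2*8) - 3273*I*√1166/1166 = (3 + 357 - 12) - 3273*I*√1166/1166 = 348 - 3273*I*√1166/1166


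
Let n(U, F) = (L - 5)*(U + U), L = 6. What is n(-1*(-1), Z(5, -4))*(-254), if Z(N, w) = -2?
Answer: -508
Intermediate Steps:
n(U, F) = 2*U (n(U, F) = (6 - 5)*(U + U) = 1*(2*U) = 2*U)
n(-1*(-1), Z(5, -4))*(-254) = (2*(-1*(-1)))*(-254) = (2*1)*(-254) = 2*(-254) = -508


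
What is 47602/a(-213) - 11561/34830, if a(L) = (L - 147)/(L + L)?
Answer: 196192867/3483 ≈ 56329.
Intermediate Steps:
a(L) = (-147 + L)/(2*L) (a(L) = (-147 + L)/((2*L)) = (-147 + L)*(1/(2*L)) = (-147 + L)/(2*L))
47602/a(-213) - 11561/34830 = 47602/(((½)*(-147 - 213)/(-213))) - 11561/34830 = 47602/(((½)*(-1/213)*(-360))) - 11561*1/34830 = 47602/(60/71) - 11561/34830 = 47602*(71/60) - 11561/34830 = 1689871/30 - 11561/34830 = 196192867/3483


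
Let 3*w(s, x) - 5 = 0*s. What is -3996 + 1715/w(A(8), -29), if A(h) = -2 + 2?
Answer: -2967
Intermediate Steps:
A(h) = 0
w(s, x) = 5/3 (w(s, x) = 5/3 + (0*s)/3 = 5/3 + (⅓)*0 = 5/3 + 0 = 5/3)
-3996 + 1715/w(A(8), -29) = -3996 + 1715/(5/3) = -3996 + 1715*(⅗) = -3996 + 1029 = -2967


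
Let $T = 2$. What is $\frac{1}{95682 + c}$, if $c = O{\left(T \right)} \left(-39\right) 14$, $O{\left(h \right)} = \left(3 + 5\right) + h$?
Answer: $\frac{1}{90222} \approx 1.1084 \cdot 10^{-5}$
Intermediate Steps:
$O{\left(h \right)} = 8 + h$
$c = -5460$ ($c = \left(8 + 2\right) \left(-39\right) 14 = 10 \left(-39\right) 14 = \left(-390\right) 14 = -5460$)
$\frac{1}{95682 + c} = \frac{1}{95682 - 5460} = \frac{1}{90222}$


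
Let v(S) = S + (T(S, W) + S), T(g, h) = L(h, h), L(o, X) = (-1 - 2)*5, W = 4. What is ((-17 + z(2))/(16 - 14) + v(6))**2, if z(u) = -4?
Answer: 729/4 ≈ 182.25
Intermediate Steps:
L(o, X) = -15 (L(o, X) = -3*5 = -15)
T(g, h) = -15
v(S) = -15 + 2*S (v(S) = S + (-15 + S) = -15 + 2*S)
((-17 + z(2))/(16 - 14) + v(6))**2 = ((-17 - 4)/(16 - 14) + (-15 + 2*6))**2 = (-21/2 + (-15 + 12))**2 = (-21*1/2 - 3)**2 = (-21/2 - 3)**2 = (-27/2)**2 = 729/4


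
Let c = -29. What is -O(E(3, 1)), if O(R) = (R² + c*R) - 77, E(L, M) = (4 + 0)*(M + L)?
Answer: 285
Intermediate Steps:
E(L, M) = 4*L + 4*M (E(L, M) = 4*(L + M) = 4*L + 4*M)
O(R) = -77 + R² - 29*R (O(R) = (R² - 29*R) - 77 = -77 + R² - 29*R)
-O(E(3, 1)) = -(-77 + (4*3 + 4*1)² - 29*(4*3 + 4*1)) = -(-77 + (12 + 4)² - 29*(12 + 4)) = -(-77 + 16² - 29*16) = -(-77 + 256 - 464) = -1*(-285) = 285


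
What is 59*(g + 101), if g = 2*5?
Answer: 6549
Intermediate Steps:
g = 10
59*(g + 101) = 59*(10 + 101) = 59*111 = 6549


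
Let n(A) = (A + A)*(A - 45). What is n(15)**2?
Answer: 810000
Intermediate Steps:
n(A) = 2*A*(-45 + A) (n(A) = (2*A)*(-45 + A) = 2*A*(-45 + A))
n(15)**2 = (2*15*(-45 + 15))**2 = (2*15*(-30))**2 = (-900)**2 = 810000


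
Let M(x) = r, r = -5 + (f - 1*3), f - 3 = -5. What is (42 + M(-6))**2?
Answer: 1024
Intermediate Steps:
f = -2 (f = 3 - 5 = -2)
r = -10 (r = -5 + (-2 - 1*3) = -5 + (-2 - 3) = -5 - 5 = -10)
M(x) = -10
(42 + M(-6))**2 = (42 - 10)**2 = 32**2 = 1024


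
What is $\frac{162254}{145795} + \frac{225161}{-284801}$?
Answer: $\frac{13382753459}{41522561795} \approx 0.3223$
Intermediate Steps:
$\frac{162254}{145795} + \frac{225161}{-284801} = 162254 \cdot \frac{1}{145795} + 225161 \left(- \frac{1}{284801}\right) = \frac{162254}{145795} - \frac{225161}{284801} = \frac{13382753459}{41522561795}$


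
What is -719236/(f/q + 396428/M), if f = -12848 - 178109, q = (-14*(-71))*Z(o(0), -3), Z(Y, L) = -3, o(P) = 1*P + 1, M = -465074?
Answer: -498736463524824/43813493761 ≈ -11383.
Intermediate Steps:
o(P) = 1 + P (o(P) = P + 1 = 1 + P)
q = -2982 (q = -14*(-71)*(-3) = 994*(-3) = -2982)
f = -190957
-719236/(f/q + 396428/M) = -719236/(-190957/(-2982) + 396428/(-465074)) = -719236/(-190957*(-1/2982) + 396428*(-1/465074)) = -719236/(190957/2982 - 198214/232537) = -719236/43813493761/693425334 = -719236*693425334/43813493761 = -498736463524824/43813493761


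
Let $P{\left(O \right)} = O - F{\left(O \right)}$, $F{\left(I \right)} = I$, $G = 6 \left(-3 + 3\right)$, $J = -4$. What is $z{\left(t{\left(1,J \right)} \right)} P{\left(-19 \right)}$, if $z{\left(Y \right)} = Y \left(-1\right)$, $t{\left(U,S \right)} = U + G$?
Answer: $0$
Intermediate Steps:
$G = 0$ ($G = 6 \cdot 0 = 0$)
$t{\left(U,S \right)} = U$ ($t{\left(U,S \right)} = U + 0 = U$)
$P{\left(O \right)} = 0$ ($P{\left(O \right)} = O - O = 0$)
$z{\left(Y \right)} = - Y$
$z{\left(t{\left(1,J \right)} \right)} P{\left(-19 \right)} = \left(-1\right) 1 \cdot 0 = \left(-1\right) 0 = 0$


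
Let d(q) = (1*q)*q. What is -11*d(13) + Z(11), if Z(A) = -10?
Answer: -1869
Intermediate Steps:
d(q) = q² (d(q) = q*q = q²)
-11*d(13) + Z(11) = -11*13² - 10 = -11*169 - 10 = -1859 - 10 = -1869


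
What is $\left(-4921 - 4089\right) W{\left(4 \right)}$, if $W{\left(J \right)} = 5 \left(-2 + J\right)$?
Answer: $-90100$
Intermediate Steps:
$W{\left(J \right)} = -10 + 5 J$
$\left(-4921 - 4089\right) W{\left(4 \right)} = \left(-4921 - 4089\right) \left(-10 + 5 \cdot 4\right) = - 9010 \left(-10 + 20\right) = \left(-9010\right) 10 = -90100$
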